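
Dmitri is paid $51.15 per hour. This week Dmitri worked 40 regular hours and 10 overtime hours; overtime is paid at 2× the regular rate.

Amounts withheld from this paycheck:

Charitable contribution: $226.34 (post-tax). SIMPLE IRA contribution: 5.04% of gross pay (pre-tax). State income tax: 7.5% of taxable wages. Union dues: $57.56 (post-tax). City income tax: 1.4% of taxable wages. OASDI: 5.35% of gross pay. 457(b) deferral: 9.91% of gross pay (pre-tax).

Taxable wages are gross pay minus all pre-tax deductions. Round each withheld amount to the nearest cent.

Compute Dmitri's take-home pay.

Regular pay: 40 × $51.15 = $2046.00
Overtime pay: 10 × $51.15 × 2 = $1023.00
Gross pay = $2046.00 + $1023.00 = $3069.00
457(b) deferral: $3069.00 × 0.0991 = $304.14
SIMPLE IRA contribution: $3069.00 × 0.0504 = $154.68
Pre-tax total = $304.14 + $154.68 = $458.82
Taxable wages = $3069.00 − $458.82 = $2610.18
State income tax: $2610.18 × 0.075 = $195.76
City income tax: $2610.18 × 0.014 = $36.54
OASDI: $3069.00 × 0.0535 = $164.19
Union dues: $57.56
Charitable contribution: $226.34
Total deductions = $304.14 + $154.68 + $195.76 + $36.54 + $164.19 + $57.56 + $226.34 = $1139.21
Net pay = $3069.00 − $1139.21 = $1929.79

$1929.79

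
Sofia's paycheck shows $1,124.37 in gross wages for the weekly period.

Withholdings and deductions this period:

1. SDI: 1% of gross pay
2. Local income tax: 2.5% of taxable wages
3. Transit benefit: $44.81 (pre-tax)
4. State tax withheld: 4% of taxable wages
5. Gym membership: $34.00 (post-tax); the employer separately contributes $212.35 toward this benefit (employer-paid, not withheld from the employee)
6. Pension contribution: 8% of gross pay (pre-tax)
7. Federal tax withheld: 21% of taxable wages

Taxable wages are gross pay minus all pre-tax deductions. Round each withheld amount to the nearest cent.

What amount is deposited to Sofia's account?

$672.23

Pension contribution: $1,124.37 × 0.08 = $89.95
Transit benefit: $44.81
Pre-tax total = $89.95 + $44.81 = $134.76
Taxable wages = $1,124.37 − $134.76 = $989.61
Federal tax withheld: $989.61 × 0.21 = $207.82
State tax withheld: $989.61 × 0.04 = $39.58
Local income tax: $989.61 × 0.025 = $24.74
SDI: $1,124.37 × 0.01 = $11.24
Gym membership: $34.00
(Employer's $212.35 toward gym membership is not withheld from the employee.)
Total deductions = $89.95 + $44.81 + $207.82 + $39.58 + $24.74 + $11.24 + $34.00 = $452.14
Net pay = $1,124.37 − $452.14 = $672.23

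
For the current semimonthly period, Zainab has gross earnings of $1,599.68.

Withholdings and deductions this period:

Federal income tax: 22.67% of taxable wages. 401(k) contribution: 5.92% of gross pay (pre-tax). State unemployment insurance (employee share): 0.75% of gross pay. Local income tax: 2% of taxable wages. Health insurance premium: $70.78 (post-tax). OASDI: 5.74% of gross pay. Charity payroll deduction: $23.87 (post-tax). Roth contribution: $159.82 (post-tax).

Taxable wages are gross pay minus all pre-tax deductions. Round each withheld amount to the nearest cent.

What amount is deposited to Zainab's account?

$775.41

401(k) contribution: $1,599.68 × 0.0592 = $94.70
Taxable wages = $1,599.68 − $94.70 = $1,504.98
Local income tax: $1,504.98 × 0.02 = $30.10
Federal income tax: $1,504.98 × 0.2267 = $341.18
State unemployment insurance (employee share): $1,599.68 × 0.0075 = $12.00
OASDI: $1,599.68 × 0.0574 = $91.82
Roth contribution: $159.82
Charity payroll deduction: $23.87
Health insurance premium: $70.78
Total deductions = $94.70 + $30.10 + $341.18 + $12.00 + $91.82 + $159.82 + $23.87 + $70.78 = $824.27
Net pay = $1,599.68 − $824.27 = $775.41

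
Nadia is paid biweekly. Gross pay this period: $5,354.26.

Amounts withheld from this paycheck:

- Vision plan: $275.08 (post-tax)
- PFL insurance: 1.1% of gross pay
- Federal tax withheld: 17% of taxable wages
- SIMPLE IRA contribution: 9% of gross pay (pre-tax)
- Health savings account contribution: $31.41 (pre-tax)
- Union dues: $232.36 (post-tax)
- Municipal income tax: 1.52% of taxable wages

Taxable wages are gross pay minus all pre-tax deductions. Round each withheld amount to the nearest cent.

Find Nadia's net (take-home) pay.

SIMPLE IRA contribution: $5,354.26 × 0.09 = $481.88
Health savings account contribution: $31.41
Pre-tax total = $481.88 + $31.41 = $513.29
Taxable wages = $5,354.26 − $513.29 = $4,840.97
Municipal income tax: $4,840.97 × 0.0152 = $73.58
Federal tax withheld: $4,840.97 × 0.17 = $822.96
PFL insurance: $5,354.26 × 0.011 = $58.90
Vision plan: $275.08
Union dues: $232.36
Total deductions = $481.88 + $31.41 + $73.58 + $822.96 + $58.90 + $275.08 + $232.36 = $1,976.17
Net pay = $5,354.26 − $1,976.17 = $3,378.09

$3,378.09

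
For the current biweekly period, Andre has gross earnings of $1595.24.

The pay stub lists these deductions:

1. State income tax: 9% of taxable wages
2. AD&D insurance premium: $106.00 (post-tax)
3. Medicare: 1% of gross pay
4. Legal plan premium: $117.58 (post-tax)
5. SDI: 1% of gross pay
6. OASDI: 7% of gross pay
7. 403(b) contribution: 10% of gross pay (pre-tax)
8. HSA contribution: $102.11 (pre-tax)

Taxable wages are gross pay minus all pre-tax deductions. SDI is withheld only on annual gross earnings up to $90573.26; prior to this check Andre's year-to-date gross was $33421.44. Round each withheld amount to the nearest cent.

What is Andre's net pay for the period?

$846.44

HSA contribution: $102.11
403(b) contribution: $1595.24 × 0.1 = $159.52
Pre-tax total = $102.11 + $159.52 = $261.63
Taxable wages = $1595.24 − $261.63 = $1333.61
State income tax: $1333.61 × 0.09 = $120.02
Medicare: $1595.24 × 0.01 = $15.95
SDI: cap not yet reached, full $1595.24 is subject → $1595.24 × 0.01 = $15.95
OASDI: $1595.24 × 0.07 = $111.67
Legal plan premium: $117.58
AD&D insurance premium: $106.00
Total deductions = $102.11 + $159.52 + $120.02 + $15.95 + $15.95 + $111.67 + $117.58 + $106.00 = $748.80
Net pay = $1595.24 − $748.80 = $846.44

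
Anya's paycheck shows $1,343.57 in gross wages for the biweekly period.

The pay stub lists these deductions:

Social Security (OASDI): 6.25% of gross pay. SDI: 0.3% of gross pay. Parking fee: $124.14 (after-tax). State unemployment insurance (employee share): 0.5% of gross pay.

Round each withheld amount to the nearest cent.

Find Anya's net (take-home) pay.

$1,124.71

State unemployment insurance (employee share): $1,343.57 × 0.005 = $6.72
SDI: $1,343.57 × 0.003 = $4.03
Social Security (OASDI): $1,343.57 × 0.0625 = $83.97
Parking fee: $124.14
Total deductions = $6.72 + $4.03 + $83.97 + $124.14 = $218.86
Net pay = $1,343.57 − $218.86 = $1,124.71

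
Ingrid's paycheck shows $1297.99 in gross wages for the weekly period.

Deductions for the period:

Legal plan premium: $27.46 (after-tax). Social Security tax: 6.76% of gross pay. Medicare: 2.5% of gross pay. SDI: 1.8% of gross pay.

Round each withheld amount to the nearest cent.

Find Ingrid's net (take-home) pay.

$1126.98

Medicare: $1297.99 × 0.025 = $32.45
SDI: $1297.99 × 0.018 = $23.36
Social Security tax: $1297.99 × 0.0676 = $87.74
Legal plan premium: $27.46
Total deductions = $32.45 + $23.36 + $87.74 + $27.46 = $171.01
Net pay = $1297.99 − $171.01 = $1126.98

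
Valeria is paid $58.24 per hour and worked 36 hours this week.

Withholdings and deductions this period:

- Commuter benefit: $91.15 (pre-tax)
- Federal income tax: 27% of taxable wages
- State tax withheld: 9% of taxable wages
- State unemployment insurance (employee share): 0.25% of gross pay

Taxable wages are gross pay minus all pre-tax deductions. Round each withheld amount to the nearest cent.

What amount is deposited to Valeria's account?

$1278.28

Gross pay: 36 × $58.24 = $2096.64
Commuter benefit: $91.15
Taxable wages = $2096.64 − $91.15 = $2005.49
Federal income tax: $2005.49 × 0.27 = $541.48
State tax withheld: $2005.49 × 0.09 = $180.49
State unemployment insurance (employee share): $2096.64 × 0.0025 = $5.24
Total deductions = $91.15 + $541.48 + $180.49 + $5.24 = $818.36
Net pay = $2096.64 − $818.36 = $1278.28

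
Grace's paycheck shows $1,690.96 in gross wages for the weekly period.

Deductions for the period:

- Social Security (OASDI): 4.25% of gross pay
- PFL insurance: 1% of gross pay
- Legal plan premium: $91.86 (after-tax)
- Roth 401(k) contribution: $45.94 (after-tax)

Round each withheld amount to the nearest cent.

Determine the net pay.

PFL insurance: $1,690.96 × 0.01 = $16.91
Social Security (OASDI): $1,690.96 × 0.0425 = $71.87
Roth 401(k) contribution: $45.94
Legal plan premium: $91.86
Total deductions = $16.91 + $71.87 + $45.94 + $91.86 = $226.58
Net pay = $1,690.96 − $226.58 = $1,464.38

$1,464.38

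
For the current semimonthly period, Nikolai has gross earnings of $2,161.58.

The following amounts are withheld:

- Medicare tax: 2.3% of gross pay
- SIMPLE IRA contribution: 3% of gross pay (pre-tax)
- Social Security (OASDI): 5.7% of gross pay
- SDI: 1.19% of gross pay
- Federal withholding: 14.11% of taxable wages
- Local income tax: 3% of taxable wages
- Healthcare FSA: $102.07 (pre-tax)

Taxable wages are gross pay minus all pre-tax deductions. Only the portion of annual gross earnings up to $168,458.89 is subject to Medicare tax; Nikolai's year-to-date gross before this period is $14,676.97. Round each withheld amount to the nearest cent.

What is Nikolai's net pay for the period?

$1,454.72

Healthcare FSA: $102.07
SIMPLE IRA contribution: $2,161.58 × 0.03 = $64.85
Pre-tax total = $102.07 + $64.85 = $166.92
Taxable wages = $2,161.58 − $166.92 = $1,994.66
Local income tax: $1,994.66 × 0.03 = $59.84
Federal withholding: $1,994.66 × 0.1411 = $281.45
SDI: $2,161.58 × 0.0119 = $25.72
Medicare tax: cap not yet reached, full $2,161.58 is subject → $2,161.58 × 0.023 = $49.72
Social Security (OASDI): $2,161.58 × 0.057 = $123.21
Total deductions = $102.07 + $64.85 + $59.84 + $281.45 + $25.72 + $49.72 + $123.21 = $706.86
Net pay = $2,161.58 − $706.86 = $1,454.72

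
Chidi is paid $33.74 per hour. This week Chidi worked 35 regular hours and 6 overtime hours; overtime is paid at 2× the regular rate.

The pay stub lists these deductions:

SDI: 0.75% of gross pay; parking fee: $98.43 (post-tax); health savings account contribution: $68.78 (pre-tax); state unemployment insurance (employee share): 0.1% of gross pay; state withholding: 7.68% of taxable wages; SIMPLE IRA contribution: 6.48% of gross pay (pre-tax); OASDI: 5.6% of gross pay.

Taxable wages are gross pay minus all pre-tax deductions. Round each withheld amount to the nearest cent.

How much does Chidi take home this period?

$1,104.92

Regular pay: 35 × $33.74 = $1,180.90
Overtime pay: 6 × $33.74 × 2 = $404.88
Gross pay = $1,180.90 + $404.88 = $1,585.78
SIMPLE IRA contribution: $1,585.78 × 0.0648 = $102.76
Health savings account contribution: $68.78
Pre-tax total = $102.76 + $68.78 = $171.54
Taxable wages = $1,585.78 − $171.54 = $1,414.24
State withholding: $1,414.24 × 0.0768 = $108.61
State unemployment insurance (employee share): $1,585.78 × 0.001 = $1.59
SDI: $1,585.78 × 0.0075 = $11.89
OASDI: $1,585.78 × 0.056 = $88.80
Parking fee: $98.43
Total deductions = $102.76 + $68.78 + $108.61 + $1.59 + $11.89 + $88.80 + $98.43 = $480.86
Net pay = $1,585.78 − $480.86 = $1,104.92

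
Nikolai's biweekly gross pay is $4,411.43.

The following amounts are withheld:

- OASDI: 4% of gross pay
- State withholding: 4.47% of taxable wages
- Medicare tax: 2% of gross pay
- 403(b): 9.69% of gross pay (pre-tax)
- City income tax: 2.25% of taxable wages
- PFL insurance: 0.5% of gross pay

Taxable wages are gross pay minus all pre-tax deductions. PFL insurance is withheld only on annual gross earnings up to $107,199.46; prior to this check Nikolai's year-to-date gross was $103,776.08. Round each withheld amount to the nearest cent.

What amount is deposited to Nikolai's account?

403(b): $4,411.43 × 0.0969 = $427.47
Taxable wages = $4,411.43 − $427.47 = $3,983.96
State withholding: $3,983.96 × 0.0447 = $178.08
City income tax: $3,983.96 × 0.0225 = $89.64
OASDI: $4,411.43 × 0.04 = $176.46
PFL insurance: only $107,199.46 − $103,776.08 = $3,423.38 of this check is subject → $3,423.38 × 0.005 = $17.12
Medicare tax: $4,411.43 × 0.02 = $88.23
Total deductions = $427.47 + $178.08 + $89.64 + $176.46 + $17.12 + $88.23 = $977.00
Net pay = $4,411.43 − $977.00 = $3,434.43

$3,434.43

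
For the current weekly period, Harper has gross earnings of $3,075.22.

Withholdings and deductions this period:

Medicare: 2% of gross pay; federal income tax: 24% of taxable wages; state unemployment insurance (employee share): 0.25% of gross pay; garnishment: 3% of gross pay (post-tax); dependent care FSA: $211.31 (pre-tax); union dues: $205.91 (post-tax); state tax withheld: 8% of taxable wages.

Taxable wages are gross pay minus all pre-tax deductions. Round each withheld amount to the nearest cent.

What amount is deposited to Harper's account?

$1,580.10

Dependent care FSA: $211.31
Taxable wages = $3,075.22 − $211.31 = $2,863.91
Federal income tax: $2,863.91 × 0.24 = $687.34
State tax withheld: $2,863.91 × 0.08 = $229.11
Medicare: $3,075.22 × 0.02 = $61.50
State unemployment insurance (employee share): $3,075.22 × 0.0025 = $7.69
Union dues: $205.91
Garnishment: $3,075.22 × 0.03 = $92.26
Total deductions = $211.31 + $687.34 + $229.11 + $61.50 + $7.69 + $205.91 + $92.26 = $1,495.12
Net pay = $3,075.22 − $1,495.12 = $1,580.10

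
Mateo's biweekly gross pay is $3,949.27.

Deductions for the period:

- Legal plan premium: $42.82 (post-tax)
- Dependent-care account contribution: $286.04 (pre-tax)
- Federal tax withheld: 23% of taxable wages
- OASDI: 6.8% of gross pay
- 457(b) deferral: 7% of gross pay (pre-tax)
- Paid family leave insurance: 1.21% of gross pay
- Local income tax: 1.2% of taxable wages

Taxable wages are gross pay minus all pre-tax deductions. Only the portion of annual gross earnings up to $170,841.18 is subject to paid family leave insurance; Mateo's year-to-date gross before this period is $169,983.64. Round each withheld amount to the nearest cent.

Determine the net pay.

$2,245.43

Dependent-care account contribution: $286.04
457(b) deferral: $3,949.27 × 0.07 = $276.45
Pre-tax total = $286.04 + $276.45 = $562.49
Taxable wages = $3,949.27 − $562.49 = $3,386.78
Local income tax: $3,386.78 × 0.012 = $40.64
Federal tax withheld: $3,386.78 × 0.23 = $778.96
Paid family leave insurance: only $170,841.18 − $169,983.64 = $857.54 of this check is subject → $857.54 × 0.0121 = $10.38
OASDI: $3,949.27 × 0.068 = $268.55
Legal plan premium: $42.82
Total deductions = $286.04 + $276.45 + $40.64 + $778.96 + $10.38 + $268.55 + $42.82 = $1,703.84
Net pay = $3,949.27 − $1,703.84 = $2,245.43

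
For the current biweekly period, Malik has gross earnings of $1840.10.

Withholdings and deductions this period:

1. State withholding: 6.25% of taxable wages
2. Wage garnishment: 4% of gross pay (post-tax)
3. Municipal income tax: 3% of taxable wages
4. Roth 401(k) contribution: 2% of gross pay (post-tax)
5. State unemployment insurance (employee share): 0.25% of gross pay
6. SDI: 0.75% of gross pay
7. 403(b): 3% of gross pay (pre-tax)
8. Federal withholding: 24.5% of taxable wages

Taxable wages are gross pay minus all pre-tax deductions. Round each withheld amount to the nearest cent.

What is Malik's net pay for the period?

$1053.69

403(b): $1840.10 × 0.03 = $55.20
Taxable wages = $1840.10 − $55.20 = $1784.90
Federal withholding: $1784.90 × 0.245 = $437.30
State withholding: $1784.90 × 0.0625 = $111.56
Municipal income tax: $1784.90 × 0.03 = $53.55
SDI: $1840.10 × 0.0075 = $13.80
State unemployment insurance (employee share): $1840.10 × 0.0025 = $4.60
Roth 401(k) contribution: $1840.10 × 0.02 = $36.80
Wage garnishment: $1840.10 × 0.04 = $73.60
Total deductions = $55.20 + $437.30 + $111.56 + $53.55 + $13.80 + $4.60 + $36.80 + $73.60 = $786.41
Net pay = $1840.10 − $786.41 = $1053.69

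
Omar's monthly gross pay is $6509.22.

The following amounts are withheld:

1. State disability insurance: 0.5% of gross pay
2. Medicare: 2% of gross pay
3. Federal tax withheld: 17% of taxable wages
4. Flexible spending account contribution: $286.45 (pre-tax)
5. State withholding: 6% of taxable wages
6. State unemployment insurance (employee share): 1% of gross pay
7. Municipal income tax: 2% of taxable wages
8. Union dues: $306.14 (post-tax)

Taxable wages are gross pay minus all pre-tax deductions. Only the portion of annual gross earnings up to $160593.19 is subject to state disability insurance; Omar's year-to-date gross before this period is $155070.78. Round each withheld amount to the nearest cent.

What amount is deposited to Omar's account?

Flexible spending account contribution: $286.45
Taxable wages = $6509.22 − $286.45 = $6222.77
Municipal income tax: $6222.77 × 0.02 = $124.46
Federal tax withheld: $6222.77 × 0.17 = $1057.87
State withholding: $6222.77 × 0.06 = $373.37
Medicare: $6509.22 × 0.02 = $130.18
State unemployment insurance (employee share): $6509.22 × 0.01 = $65.09
State disability insurance: only $160593.19 − $155070.78 = $5522.41 of this check is subject → $5522.41 × 0.005 = $27.61
Union dues: $306.14
Total deductions = $286.45 + $124.46 + $1057.87 + $373.37 + $130.18 + $65.09 + $27.61 + $306.14 = $2371.17
Net pay = $6509.22 − $2371.17 = $4138.05

$4138.05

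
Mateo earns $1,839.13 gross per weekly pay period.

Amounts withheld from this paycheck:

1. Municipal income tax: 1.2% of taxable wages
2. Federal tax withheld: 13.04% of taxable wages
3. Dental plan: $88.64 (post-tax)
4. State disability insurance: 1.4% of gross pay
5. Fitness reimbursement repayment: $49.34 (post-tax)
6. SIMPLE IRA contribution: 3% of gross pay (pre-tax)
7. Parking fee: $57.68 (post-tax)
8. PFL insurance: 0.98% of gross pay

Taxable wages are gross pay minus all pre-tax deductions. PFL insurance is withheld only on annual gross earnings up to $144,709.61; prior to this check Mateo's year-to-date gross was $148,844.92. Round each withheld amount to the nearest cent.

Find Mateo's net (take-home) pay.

$1,308.51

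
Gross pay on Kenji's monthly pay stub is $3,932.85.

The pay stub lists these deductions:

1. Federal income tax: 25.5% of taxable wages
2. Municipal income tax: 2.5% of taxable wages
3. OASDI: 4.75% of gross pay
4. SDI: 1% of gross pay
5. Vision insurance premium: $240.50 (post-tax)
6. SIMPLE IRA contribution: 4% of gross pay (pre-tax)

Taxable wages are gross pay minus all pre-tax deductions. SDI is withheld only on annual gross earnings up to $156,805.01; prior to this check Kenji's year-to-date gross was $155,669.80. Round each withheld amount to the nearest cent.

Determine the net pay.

$2,279.73

SIMPLE IRA contribution: $3,932.85 × 0.04 = $157.31
Taxable wages = $3,932.85 − $157.31 = $3,775.54
Municipal income tax: $3,775.54 × 0.025 = $94.39
Federal income tax: $3,775.54 × 0.255 = $962.76
SDI: only $156,805.01 − $155,669.80 = $1,135.21 of this check is subject → $1,135.21 × 0.01 = $11.35
OASDI: $3,932.85 × 0.0475 = $186.81
Vision insurance premium: $240.50
Total deductions = $157.31 + $94.39 + $962.76 + $11.35 + $186.81 + $240.50 = $1,653.12
Net pay = $3,932.85 − $1,653.12 = $2,279.73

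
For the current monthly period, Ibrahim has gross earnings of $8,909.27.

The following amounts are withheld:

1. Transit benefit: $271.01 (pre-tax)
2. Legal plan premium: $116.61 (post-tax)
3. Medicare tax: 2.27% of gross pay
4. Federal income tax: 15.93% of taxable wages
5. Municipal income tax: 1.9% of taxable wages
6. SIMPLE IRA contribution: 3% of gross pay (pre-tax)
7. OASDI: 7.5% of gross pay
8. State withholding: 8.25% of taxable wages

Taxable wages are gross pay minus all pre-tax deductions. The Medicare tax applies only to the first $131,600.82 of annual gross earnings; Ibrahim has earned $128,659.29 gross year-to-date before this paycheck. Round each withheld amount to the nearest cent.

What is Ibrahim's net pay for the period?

$5,336.24

Transit benefit: $271.01
SIMPLE IRA contribution: $8,909.27 × 0.03 = $267.28
Pre-tax total = $271.01 + $267.28 = $538.29
Taxable wages = $8,909.27 − $538.29 = $8,370.98
Municipal income tax: $8,370.98 × 0.019 = $159.05
Federal income tax: $8,370.98 × 0.1593 = $1,333.50
State withholding: $8,370.98 × 0.0825 = $690.61
Medicare tax: only $131,600.82 − $128,659.29 = $2,941.53 of this check is subject → $2,941.53 × 0.0227 = $66.77
OASDI: $8,909.27 × 0.075 = $668.20
Legal plan premium: $116.61
Total deductions = $271.01 + $267.28 + $159.05 + $1,333.50 + $690.61 + $66.77 + $668.20 + $116.61 = $3,573.03
Net pay = $8,909.27 − $3,573.03 = $5,336.24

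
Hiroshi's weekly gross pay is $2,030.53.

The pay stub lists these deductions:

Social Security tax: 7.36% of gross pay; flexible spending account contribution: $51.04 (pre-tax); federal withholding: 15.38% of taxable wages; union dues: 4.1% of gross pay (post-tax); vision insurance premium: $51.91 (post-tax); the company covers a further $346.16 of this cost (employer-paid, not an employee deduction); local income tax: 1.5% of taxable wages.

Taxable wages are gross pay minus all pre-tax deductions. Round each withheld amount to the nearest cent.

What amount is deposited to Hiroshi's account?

$1,360.74

Flexible spending account contribution: $51.04
Taxable wages = $2,030.53 − $51.04 = $1,979.49
Federal withholding: $1,979.49 × 0.1538 = $304.45
Local income tax: $1,979.49 × 0.015 = $29.69
Social Security tax: $2,030.53 × 0.0736 = $149.45
Union dues: $2,030.53 × 0.041 = $83.25
Vision insurance premium: $51.91
(Employer's $346.16 toward vision insurance premium is not withheld from the employee.)
Total deductions = $51.04 + $304.45 + $29.69 + $149.45 + $83.25 + $51.91 = $669.79
Net pay = $2,030.53 − $669.79 = $1,360.74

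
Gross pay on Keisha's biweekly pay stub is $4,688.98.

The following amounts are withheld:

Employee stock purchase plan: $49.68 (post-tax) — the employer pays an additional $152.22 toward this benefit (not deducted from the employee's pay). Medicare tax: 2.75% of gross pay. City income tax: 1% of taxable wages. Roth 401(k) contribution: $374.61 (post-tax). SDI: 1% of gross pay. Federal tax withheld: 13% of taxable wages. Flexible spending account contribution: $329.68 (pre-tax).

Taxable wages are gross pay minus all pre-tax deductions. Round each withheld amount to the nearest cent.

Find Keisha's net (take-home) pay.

$3,148.87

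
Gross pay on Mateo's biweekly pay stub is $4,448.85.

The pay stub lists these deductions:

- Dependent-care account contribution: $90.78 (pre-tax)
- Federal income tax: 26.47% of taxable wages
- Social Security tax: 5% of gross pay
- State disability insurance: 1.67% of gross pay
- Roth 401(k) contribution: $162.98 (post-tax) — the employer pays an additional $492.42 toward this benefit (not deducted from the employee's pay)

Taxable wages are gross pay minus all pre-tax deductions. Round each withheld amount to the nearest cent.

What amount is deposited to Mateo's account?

$2,744.77

Dependent-care account contribution: $90.78
Taxable wages = $4,448.85 − $90.78 = $4,358.07
Federal income tax: $4,358.07 × 0.2647 = $1,153.58
State disability insurance: $4,448.85 × 0.0167 = $74.30
Social Security tax: $4,448.85 × 0.05 = $222.44
Roth 401(k) contribution: $162.98
(Employer's $492.42 toward Roth 401(k) contribution is not withheld from the employee.)
Total deductions = $90.78 + $1,153.58 + $74.30 + $222.44 + $162.98 = $1,704.08
Net pay = $4,448.85 − $1,704.08 = $2,744.77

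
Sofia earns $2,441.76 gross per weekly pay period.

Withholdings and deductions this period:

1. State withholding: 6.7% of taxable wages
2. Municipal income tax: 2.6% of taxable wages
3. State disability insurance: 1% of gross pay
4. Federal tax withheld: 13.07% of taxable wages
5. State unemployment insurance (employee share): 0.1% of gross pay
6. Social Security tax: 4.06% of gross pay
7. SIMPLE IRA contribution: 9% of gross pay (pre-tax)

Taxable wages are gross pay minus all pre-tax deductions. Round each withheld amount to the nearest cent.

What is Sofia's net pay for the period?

SIMPLE IRA contribution: $2,441.76 × 0.09 = $219.76
Taxable wages = $2,441.76 − $219.76 = $2,222.00
State withholding: $2,222.00 × 0.067 = $148.87
Federal tax withheld: $2,222.00 × 0.1307 = $290.42
Municipal income tax: $2,222.00 × 0.026 = $57.77
State unemployment insurance (employee share): $2,441.76 × 0.001 = $2.44
State disability insurance: $2,441.76 × 0.01 = $24.42
Social Security tax: $2,441.76 × 0.0406 = $99.14
Total deductions = $219.76 + $148.87 + $290.42 + $57.77 + $2.44 + $24.42 + $99.14 = $842.82
Net pay = $2,441.76 − $842.82 = $1,598.94

$1,598.94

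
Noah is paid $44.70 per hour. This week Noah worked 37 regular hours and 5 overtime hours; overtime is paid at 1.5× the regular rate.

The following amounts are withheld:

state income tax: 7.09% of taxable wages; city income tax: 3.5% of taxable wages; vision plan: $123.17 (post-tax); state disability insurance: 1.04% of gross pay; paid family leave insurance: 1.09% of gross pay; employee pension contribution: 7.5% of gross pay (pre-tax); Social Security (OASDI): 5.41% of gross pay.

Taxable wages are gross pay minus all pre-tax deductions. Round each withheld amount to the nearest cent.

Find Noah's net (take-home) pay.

Regular pay: 37 × $44.70 = $1653.90
Overtime pay: 5 × $44.70 × 1.5 = $335.25
Gross pay = $1653.90 + $335.25 = $1989.15
Employee pension contribution: $1989.15 × 0.075 = $149.19
Taxable wages = $1989.15 − $149.19 = $1839.96
State income tax: $1839.96 × 0.0709 = $130.45
City income tax: $1839.96 × 0.035 = $64.40
State disability insurance: $1989.15 × 0.0104 = $20.69
Social Security (OASDI): $1989.15 × 0.0541 = $107.61
Paid family leave insurance: $1989.15 × 0.0109 = $21.68
Vision plan: $123.17
Total deductions = $149.19 + $130.45 + $64.40 + $20.69 + $107.61 + $21.68 + $123.17 = $617.19
Net pay = $1989.15 − $617.19 = $1371.96

$1371.96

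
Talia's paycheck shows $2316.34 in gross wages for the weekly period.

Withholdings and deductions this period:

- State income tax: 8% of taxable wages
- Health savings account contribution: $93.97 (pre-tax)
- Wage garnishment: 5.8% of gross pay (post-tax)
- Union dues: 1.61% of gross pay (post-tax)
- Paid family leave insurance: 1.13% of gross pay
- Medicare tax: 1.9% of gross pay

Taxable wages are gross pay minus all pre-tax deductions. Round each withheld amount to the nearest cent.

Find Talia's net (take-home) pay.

$1802.76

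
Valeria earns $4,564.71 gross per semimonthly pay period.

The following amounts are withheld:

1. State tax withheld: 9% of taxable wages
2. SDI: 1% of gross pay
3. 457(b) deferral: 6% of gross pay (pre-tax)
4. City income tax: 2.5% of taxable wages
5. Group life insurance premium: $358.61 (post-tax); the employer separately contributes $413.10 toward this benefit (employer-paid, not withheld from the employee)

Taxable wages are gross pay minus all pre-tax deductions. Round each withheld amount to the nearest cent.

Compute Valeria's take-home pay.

$3,393.13

457(b) deferral: $4,564.71 × 0.06 = $273.88
Taxable wages = $4,564.71 − $273.88 = $4,290.83
State tax withheld: $4,290.83 × 0.09 = $386.17
City income tax: $4,290.83 × 0.025 = $107.27
SDI: $4,564.71 × 0.01 = $45.65
Group life insurance premium: $358.61
(Employer's $413.10 toward group life insurance premium is not withheld from the employee.)
Total deductions = $273.88 + $386.17 + $107.27 + $45.65 + $358.61 = $1,171.58
Net pay = $4,564.71 − $1,171.58 = $3,393.13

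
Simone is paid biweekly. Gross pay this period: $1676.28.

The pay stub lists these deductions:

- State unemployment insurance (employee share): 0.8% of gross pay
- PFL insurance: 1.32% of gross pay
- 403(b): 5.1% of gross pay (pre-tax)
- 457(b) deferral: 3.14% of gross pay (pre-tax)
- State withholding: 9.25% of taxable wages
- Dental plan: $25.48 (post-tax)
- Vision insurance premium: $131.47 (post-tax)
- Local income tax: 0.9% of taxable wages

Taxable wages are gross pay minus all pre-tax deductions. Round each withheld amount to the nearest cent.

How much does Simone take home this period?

$1189.54

457(b) deferral: $1676.28 × 0.0314 = $52.64
403(b): $1676.28 × 0.051 = $85.49
Pre-tax total = $52.64 + $85.49 = $138.13
Taxable wages = $1676.28 − $138.13 = $1538.15
State withholding: $1538.15 × 0.0925 = $142.28
Local income tax: $1538.15 × 0.009 = $13.84
State unemployment insurance (employee share): $1676.28 × 0.008 = $13.41
PFL insurance: $1676.28 × 0.0132 = $22.13
Dental plan: $25.48
Vision insurance premium: $131.47
Total deductions = $52.64 + $85.49 + $142.28 + $13.84 + $13.41 + $22.13 + $25.48 + $131.47 = $486.74
Net pay = $1676.28 − $486.74 = $1189.54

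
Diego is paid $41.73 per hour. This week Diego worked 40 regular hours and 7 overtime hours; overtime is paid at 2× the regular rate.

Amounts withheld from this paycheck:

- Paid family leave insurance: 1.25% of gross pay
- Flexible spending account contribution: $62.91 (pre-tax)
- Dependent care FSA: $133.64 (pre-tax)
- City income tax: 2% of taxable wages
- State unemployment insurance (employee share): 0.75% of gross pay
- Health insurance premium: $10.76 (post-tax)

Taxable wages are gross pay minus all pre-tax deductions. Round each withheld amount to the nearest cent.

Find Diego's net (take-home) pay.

Regular pay: 40 × $41.73 = $1,669.20
Overtime pay: 7 × $41.73 × 2 = $584.22
Gross pay = $1,669.20 + $584.22 = $2,253.42
Dependent care FSA: $133.64
Flexible spending account contribution: $62.91
Pre-tax total = $133.64 + $62.91 = $196.55
Taxable wages = $2,253.42 − $196.55 = $2,056.87
City income tax: $2,056.87 × 0.02 = $41.14
State unemployment insurance (employee share): $2,253.42 × 0.0075 = $16.90
Paid family leave insurance: $2,253.42 × 0.0125 = $28.17
Health insurance premium: $10.76
Total deductions = $133.64 + $62.91 + $41.14 + $16.90 + $28.17 + $10.76 = $293.52
Net pay = $2,253.42 − $293.52 = $1,959.90

$1,959.90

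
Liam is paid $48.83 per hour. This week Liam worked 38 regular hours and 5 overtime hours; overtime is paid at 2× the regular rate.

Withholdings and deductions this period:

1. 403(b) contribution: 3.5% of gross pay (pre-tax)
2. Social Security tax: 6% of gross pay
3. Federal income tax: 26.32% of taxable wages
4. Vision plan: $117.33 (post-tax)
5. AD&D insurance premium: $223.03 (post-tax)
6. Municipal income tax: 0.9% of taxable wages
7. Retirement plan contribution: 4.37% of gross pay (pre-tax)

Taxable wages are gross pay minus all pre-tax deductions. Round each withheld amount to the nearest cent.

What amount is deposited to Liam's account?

Regular pay: 38 × $48.83 = $1,855.54
Overtime pay: 5 × $48.83 × 2 = $488.30
Gross pay = $1,855.54 + $488.30 = $2,343.84
403(b) contribution: $2,343.84 × 0.035 = $82.03
Retirement plan contribution: $2,343.84 × 0.0437 = $102.43
Pre-tax total = $82.03 + $102.43 = $184.46
Taxable wages = $2,343.84 − $184.46 = $2,159.38
Municipal income tax: $2,159.38 × 0.009 = $19.43
Federal income tax: $2,159.38 × 0.2632 = $568.35
Social Security tax: $2,343.84 × 0.06 = $140.63
Vision plan: $117.33
AD&D insurance premium: $223.03
Total deductions = $82.03 + $102.43 + $19.43 + $568.35 + $140.63 + $117.33 + $223.03 = $1,253.23
Net pay = $2,343.84 − $1,253.23 = $1,090.61

$1,090.61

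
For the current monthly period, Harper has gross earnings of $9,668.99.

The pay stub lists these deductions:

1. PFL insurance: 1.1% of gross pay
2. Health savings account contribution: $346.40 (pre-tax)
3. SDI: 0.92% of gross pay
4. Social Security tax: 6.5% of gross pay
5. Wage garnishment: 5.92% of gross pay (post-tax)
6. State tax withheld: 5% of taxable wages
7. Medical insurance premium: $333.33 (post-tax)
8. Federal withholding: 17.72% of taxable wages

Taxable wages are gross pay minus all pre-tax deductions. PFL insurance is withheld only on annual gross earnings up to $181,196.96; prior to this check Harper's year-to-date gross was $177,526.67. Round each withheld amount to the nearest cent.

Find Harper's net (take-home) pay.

Health savings account contribution: $346.40
Taxable wages = $9,668.99 − $346.40 = $9,322.59
State tax withheld: $9,322.59 × 0.05 = $466.13
Federal withholding: $9,322.59 × 0.1772 = $1,651.96
Social Security tax: $9,668.99 × 0.065 = $628.48
SDI: $9,668.99 × 0.0092 = $88.95
PFL insurance: only $181,196.96 − $177,526.67 = $3,670.29 of this check is subject → $3,670.29 × 0.011 = $40.37
Wage garnishment: $9,668.99 × 0.0592 = $572.40
Medical insurance premium: $333.33
Total deductions = $346.40 + $466.13 + $1,651.96 + $628.48 + $88.95 + $40.37 + $572.40 + $333.33 = $4,128.02
Net pay = $9,668.99 − $4,128.02 = $5,540.97

$5,540.97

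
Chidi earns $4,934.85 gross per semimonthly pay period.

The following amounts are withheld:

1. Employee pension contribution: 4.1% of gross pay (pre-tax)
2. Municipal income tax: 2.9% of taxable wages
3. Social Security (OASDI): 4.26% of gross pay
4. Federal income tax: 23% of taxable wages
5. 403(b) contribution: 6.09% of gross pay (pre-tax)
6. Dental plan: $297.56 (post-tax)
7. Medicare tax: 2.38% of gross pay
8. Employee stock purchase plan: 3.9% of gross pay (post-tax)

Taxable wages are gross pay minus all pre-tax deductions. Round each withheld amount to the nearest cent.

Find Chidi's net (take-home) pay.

$2,466.41

Employee pension contribution: $4,934.85 × 0.041 = $202.33
403(b) contribution: $4,934.85 × 0.0609 = $300.53
Pre-tax total = $202.33 + $300.53 = $502.86
Taxable wages = $4,934.85 − $502.86 = $4,431.99
Municipal income tax: $4,431.99 × 0.029 = $128.53
Federal income tax: $4,431.99 × 0.23 = $1,019.36
Social Security (OASDI): $4,934.85 × 0.0426 = $210.22
Medicare tax: $4,934.85 × 0.0238 = $117.45
Employee stock purchase plan: $4,934.85 × 0.039 = $192.46
Dental plan: $297.56
Total deductions = $202.33 + $300.53 + $128.53 + $1,019.36 + $210.22 + $117.45 + $192.46 + $297.56 = $2,468.44
Net pay = $4,934.85 − $2,468.44 = $2,466.41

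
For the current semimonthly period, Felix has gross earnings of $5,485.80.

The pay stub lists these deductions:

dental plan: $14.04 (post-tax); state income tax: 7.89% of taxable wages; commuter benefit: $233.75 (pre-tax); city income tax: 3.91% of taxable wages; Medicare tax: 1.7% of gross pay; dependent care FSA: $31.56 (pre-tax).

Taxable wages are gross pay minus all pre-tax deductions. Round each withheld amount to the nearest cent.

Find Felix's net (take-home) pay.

Commuter benefit: $233.75
Dependent care FSA: $31.56
Pre-tax total = $233.75 + $31.56 = $265.31
Taxable wages = $5,485.80 − $265.31 = $5,220.49
State income tax: $5,220.49 × 0.0789 = $411.90
City income tax: $5,220.49 × 0.0391 = $204.12
Medicare tax: $5,485.80 × 0.017 = $93.26
Dental plan: $14.04
Total deductions = $233.75 + $31.56 + $411.90 + $204.12 + $93.26 + $14.04 = $988.63
Net pay = $5,485.80 − $988.63 = $4,497.17

$4,497.17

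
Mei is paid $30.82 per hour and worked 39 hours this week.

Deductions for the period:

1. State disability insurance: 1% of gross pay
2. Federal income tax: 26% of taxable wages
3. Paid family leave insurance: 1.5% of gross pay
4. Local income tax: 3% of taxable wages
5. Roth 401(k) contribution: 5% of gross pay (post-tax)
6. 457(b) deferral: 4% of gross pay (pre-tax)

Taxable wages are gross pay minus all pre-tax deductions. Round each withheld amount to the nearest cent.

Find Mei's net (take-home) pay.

Gross pay: 39 × $30.82 = $1,201.98
457(b) deferral: $1,201.98 × 0.04 = $48.08
Taxable wages = $1,201.98 − $48.08 = $1,153.90
Federal income tax: $1,153.90 × 0.26 = $300.01
Local income tax: $1,153.90 × 0.03 = $34.62
State disability insurance: $1,201.98 × 0.01 = $12.02
Paid family leave insurance: $1,201.98 × 0.015 = $18.03
Roth 401(k) contribution: $1,201.98 × 0.05 = $60.10
Total deductions = $48.08 + $300.01 + $34.62 + $12.02 + $18.03 + $60.10 = $472.86
Net pay = $1,201.98 − $472.86 = $729.12

$729.12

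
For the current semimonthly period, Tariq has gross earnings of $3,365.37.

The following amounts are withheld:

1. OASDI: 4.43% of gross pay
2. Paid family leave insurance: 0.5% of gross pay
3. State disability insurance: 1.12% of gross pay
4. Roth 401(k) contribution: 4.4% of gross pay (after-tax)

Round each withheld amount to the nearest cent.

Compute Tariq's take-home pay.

OASDI: $3,365.37 × 0.0443 = $149.09
Paid family leave insurance: $3,365.37 × 0.005 = $16.83
State disability insurance: $3,365.37 × 0.0112 = $37.69
Roth 401(k) contribution: $3,365.37 × 0.044 = $148.08
Total deductions = $149.09 + $16.83 + $37.69 + $148.08 = $351.69
Net pay = $3,365.37 − $351.69 = $3,013.68

$3,013.68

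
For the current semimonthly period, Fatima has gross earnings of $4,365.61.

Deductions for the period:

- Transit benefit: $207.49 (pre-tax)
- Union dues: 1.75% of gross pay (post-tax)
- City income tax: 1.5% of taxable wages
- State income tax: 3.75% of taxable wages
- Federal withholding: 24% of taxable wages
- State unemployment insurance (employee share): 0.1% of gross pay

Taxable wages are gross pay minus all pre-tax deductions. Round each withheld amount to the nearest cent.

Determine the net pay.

Transit benefit: $207.49
Taxable wages = $4,365.61 − $207.49 = $4,158.12
State income tax: $4,158.12 × 0.0375 = $155.93
Federal withholding: $4,158.12 × 0.24 = $997.95
City income tax: $4,158.12 × 0.015 = $62.37
State unemployment insurance (employee share): $4,365.61 × 0.001 = $4.37
Union dues: $4,365.61 × 0.0175 = $76.40
Total deductions = $207.49 + $155.93 + $997.95 + $62.37 + $4.37 + $76.40 = $1,504.51
Net pay = $4,365.61 − $1,504.51 = $2,861.10

$2,861.10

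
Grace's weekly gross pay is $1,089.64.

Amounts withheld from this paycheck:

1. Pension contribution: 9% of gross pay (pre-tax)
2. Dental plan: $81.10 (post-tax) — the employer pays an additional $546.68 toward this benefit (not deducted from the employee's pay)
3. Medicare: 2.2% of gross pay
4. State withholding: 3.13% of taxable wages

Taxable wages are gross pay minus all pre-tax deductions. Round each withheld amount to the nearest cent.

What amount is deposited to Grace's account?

$855.46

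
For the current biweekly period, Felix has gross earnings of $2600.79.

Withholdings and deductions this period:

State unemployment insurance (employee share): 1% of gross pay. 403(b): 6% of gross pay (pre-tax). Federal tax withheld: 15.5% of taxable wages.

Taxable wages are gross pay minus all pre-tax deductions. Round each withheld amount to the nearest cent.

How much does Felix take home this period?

403(b): $2600.79 × 0.06 = $156.05
Taxable wages = $2600.79 − $156.05 = $2444.74
Federal tax withheld: $2444.74 × 0.155 = $378.93
State unemployment insurance (employee share): $2600.79 × 0.01 = $26.01
Total deductions = $156.05 + $378.93 + $26.01 = $560.99
Net pay = $2600.79 − $560.99 = $2039.80

$2039.80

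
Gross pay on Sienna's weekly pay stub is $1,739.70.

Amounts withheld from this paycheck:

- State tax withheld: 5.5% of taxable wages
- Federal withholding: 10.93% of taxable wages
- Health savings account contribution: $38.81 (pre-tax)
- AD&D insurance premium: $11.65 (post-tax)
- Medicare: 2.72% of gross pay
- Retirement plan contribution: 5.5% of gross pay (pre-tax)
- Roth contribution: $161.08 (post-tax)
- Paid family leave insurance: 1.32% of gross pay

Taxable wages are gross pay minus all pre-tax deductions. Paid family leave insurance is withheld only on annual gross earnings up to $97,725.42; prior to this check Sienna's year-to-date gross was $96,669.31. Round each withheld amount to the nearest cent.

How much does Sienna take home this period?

$1,107.48

Retirement plan contribution: $1,739.70 × 0.055 = $95.68
Health savings account contribution: $38.81
Pre-tax total = $95.68 + $38.81 = $134.49
Taxable wages = $1,739.70 − $134.49 = $1,605.21
Federal withholding: $1,605.21 × 0.1093 = $175.45
State tax withheld: $1,605.21 × 0.055 = $88.29
Paid family leave insurance: only $97,725.42 − $96,669.31 = $1,056.11 of this check is subject → $1,056.11 × 0.0132 = $13.94
Medicare: $1,739.70 × 0.0272 = $47.32
AD&D insurance premium: $11.65
Roth contribution: $161.08
Total deductions = $95.68 + $38.81 + $175.45 + $88.29 + $13.94 + $47.32 + $11.65 + $161.08 = $632.22
Net pay = $1,739.70 − $632.22 = $1,107.48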